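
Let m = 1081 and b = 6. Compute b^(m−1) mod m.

6^1 ≡ 6 (mod 1081)
6^2 ≡ 6^2 = 36 ≡ 36 (mod 1081)
6^4 ≡ 36^2 = 1296 ≡ 215 (mod 1081)
6^8 ≡ 215^2 = 46225 ≡ 823 (mod 1081)
6^16 ≡ 823^2 = 677329 ≡ 623 (mod 1081)
6^32 ≡ 623^2 = 388129 ≡ 50 (mod 1081)
6^64 ≡ 50^2 = 2500 ≡ 338 (mod 1081)
6^128 ≡ 338^2 = 114244 ≡ 739 (mod 1081)
6^256 ≡ 739^2 = 546121 ≡ 216 (mod 1081)
6^512 ≡ 216^2 = 46656 ≡ 173 (mod 1081)
6^1024 ≡ 173^2 = 29929 ≡ 742 (mod 1081)
1080 = 1024 + 32 + 16 + 8 in binary powers of 2.
So 6^1080 ≡ 742 · 50 · 623 · 823 ≡ 243 (mod 1081).
Since 243 ≠ 1, base 6 is a Fermat witness: 1081 is composite.

243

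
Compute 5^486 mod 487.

1

5^1 ≡ 5 (mod 487)
5^2 ≡ 5^2 = 25 ≡ 25 (mod 487)
5^4 ≡ 25^2 = 625 ≡ 138 (mod 487)
5^8 ≡ 138^2 = 19044 ≡ 51 (mod 487)
5^16 ≡ 51^2 = 2601 ≡ 166 (mod 487)
5^32 ≡ 166^2 = 27556 ≡ 284 (mod 487)
5^64 ≡ 284^2 = 80656 ≡ 301 (mod 487)
5^128 ≡ 301^2 = 90601 ≡ 19 (mod 487)
5^256 ≡ 19^2 = 361 ≡ 361 (mod 487)
486 = 256 + 128 + 64 + 32 + 4 + 2 in binary powers of 2.
So 5^486 ≡ 361 · 19 · 301 · 284 · 138 · 25 ≡ 1 (mod 487).
Since the result is 1, base 5 gives no evidence that 487 is composite.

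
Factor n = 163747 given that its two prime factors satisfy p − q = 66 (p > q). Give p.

439

Since p = q + 66, we have 163747 = q(q + 66), so q² + 66q − 163747 = 0.
Discriminant: 66² + 4·163747 = 4356 + 654988 = 659344; √659344 = 812.
q = (−66 + 812)/2 = 373, and p = q + 66 = 439.
Check: 373 · 439 = 163747.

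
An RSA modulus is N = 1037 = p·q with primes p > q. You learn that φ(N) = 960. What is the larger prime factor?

61

φ(n) = (p−1)(q−1) = n − (p+q) + 1, so p + q = 1037 − 960 + 1 = 78.
p and q are the roots of t² − 78t + 1037 = 0.
Discriminant: 78² − 4·1037 = 6084 − 4148 = 1936; √1936 = 44.
q = (78 − 44)/2 = 17, p = (78 + 44)/2 = 61.
Check: 17 · 61 = 1037.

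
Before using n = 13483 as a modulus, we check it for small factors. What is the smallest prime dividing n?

97

13483 is odd.
Digit sum 19, not divisible by 3.
Ends in 3: not divisible by 5.
7: 13483 = 7·1926 + 1
11: 13483 = 11·1225 + 8
13: 13483 = 13·1037 + 2
17: 13483 = 17·793 + 2
19: 13483 = 19·709 + 12
23: 13483 = 23·586 + 5
29: 13483 = 29·464 + 27
31: 13483 = 31·434 + 29
37: 13483 = 37·364 + 15
41: 13483 = 41·328 + 35
43: 13483 = 43·313 + 24
47: 13483 = 47·286 + 41
53: 13483 = 53·254 + 21
59: 13483 = 59·228 + 31
61: 13483 = 61·221 + 2
67: 13483 = 67·201 + 16
71: 13483 = 71·189 + 64
73: 13483 = 73·184 + 51
79: 13483 = 79·170 + 53
83: 13483 = 83·162 + 37
89: 13483 = 89·151 + 44
97: 13483 = 97·139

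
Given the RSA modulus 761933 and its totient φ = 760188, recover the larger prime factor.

φ(n) = (p−1)(q−1) = n − (p+q) + 1, so p + q = 761933 − 760188 + 1 = 1746.
p and q are the roots of t² − 1746t + 761933 = 0.
Discriminant: 1746² − 4·761933 = 3048516 − 3047732 = 784; √784 = 28.
q = (1746 − 28)/2 = 859, p = (1746 + 28)/2 = 887.
Check: 859 · 887 = 761933.

887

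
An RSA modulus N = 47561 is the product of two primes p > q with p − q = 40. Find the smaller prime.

Since p = q + 40, we have 47561 = q(q + 40), so q² + 40q − 47561 = 0.
Discriminant: 40² + 4·47561 = 1600 + 190244 = 191844; √191844 = 438.
q = (−40 + 438)/2 = 199, and p = q + 40 = 239.
Check: 199 · 239 = 47561.

199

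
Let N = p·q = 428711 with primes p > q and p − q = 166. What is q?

577

Since p = q + 166, we have 428711 = q(q + 166), so q² + 166q − 428711 = 0.
Discriminant: 166² + 4·428711 = 27556 + 1714844 = 1742400; √1742400 = 1320.
q = (−166 + 1320)/2 = 577, and p = q + 166 = 743.
Check: 577 · 743 = 428711.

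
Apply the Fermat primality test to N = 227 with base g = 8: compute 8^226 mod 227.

8^1 ≡ 8 (mod 227)
8^2 ≡ 8^2 = 64 ≡ 64 (mod 227)
8^4 ≡ 64^2 = 4096 ≡ 10 (mod 227)
8^8 ≡ 10^2 = 100 ≡ 100 (mod 227)
8^16 ≡ 100^2 = 10000 ≡ 12 (mod 227)
8^32 ≡ 12^2 = 144 ≡ 144 (mod 227)
8^64 ≡ 144^2 = 20736 ≡ 79 (mod 227)
8^128 ≡ 79^2 = 6241 ≡ 112 (mod 227)
226 = 128 + 64 + 32 + 2 in binary powers of 2.
So 8^226 ≡ 112 · 79 · 144 · 64 ≡ 1 (mod 227).
Since the result is 1, base 8 gives no evidence that 227 is composite.

1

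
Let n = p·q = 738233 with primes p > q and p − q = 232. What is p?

983

Since p = q + 232, we have 738233 = q(q + 232), so q² + 232q − 738233 = 0.
Discriminant: 232² + 4·738233 = 53824 + 2952932 = 3006756; √3006756 = 1734.
q = (−232 + 1734)/2 = 751, and p = q + 232 = 983.
Check: 751 · 983 = 738233.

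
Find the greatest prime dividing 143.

143 = 11 · 13
13 is prime.
So 143 = 11 · 13; the largest prime factor is 13.

13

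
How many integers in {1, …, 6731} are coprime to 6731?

6552

Factor: 6731 = 53 · 127.
φ(6731) = (53−1) · (127−1) = 52 · 126 = 6552.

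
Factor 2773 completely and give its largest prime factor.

2773 = 47 · 59
59 is prime.
So 2773 = 47 · 59; the largest prime factor is 59.

59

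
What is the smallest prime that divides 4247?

4247 is odd.
Digit sum 17, not divisible by 3.
Ends in 7: not divisible by 5.
7: 4247 = 7·606 + 5
11: 4247 = 11·386 + 1
13: 4247 = 13·326 + 9
17: 4247 = 17·249 + 14
19: 4247 = 19·223 + 10
23: 4247 = 23·184 + 15
29: 4247 = 29·146 + 13
31: 4247 = 31·137

31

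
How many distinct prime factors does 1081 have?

2

1081 = 23 · 47
1081 = 23 · 47, which has 2 distinct prime factors.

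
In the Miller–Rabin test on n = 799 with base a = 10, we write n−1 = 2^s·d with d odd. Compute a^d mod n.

114

799 − 1 = 798 = 2^1 · 399, so d = 399.
10^1 ≡ 10 (mod 799)
10^2 ≡ 10^2 = 100 ≡ 100 (mod 799)
10^4 ≡ 100^2 = 10000 ≡ 412 (mod 799)
10^8 ≡ 412^2 = 169744 ≡ 356 (mod 799)
10^16 ≡ 356^2 = 126736 ≡ 494 (mod 799)
10^32 ≡ 494^2 = 244036 ≡ 341 (mod 799)
10^64 ≡ 341^2 = 116281 ≡ 426 (mod 799)
10^128 ≡ 426^2 = 181476 ≡ 103 (mod 799)
10^256 ≡ 103^2 = 10609 ≡ 222 (mod 799)
399 = 256 + 128 + 8 + 4 + 2 + 1 in binary powers of 2.
So 10^399 ≡ 222 · 103 · 356 · 412 · 100 · 10 ≡ 114 (mod 799).
Squaring chain: 114; never reaches −1, so base 10 is a Miller–Rabin witness that 799 is composite.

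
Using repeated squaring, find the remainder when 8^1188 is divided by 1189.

836

8^1 ≡ 8 (mod 1189)
8^2 ≡ 8^2 = 64 ≡ 64 (mod 1189)
8^4 ≡ 64^2 = 4096 ≡ 529 (mod 1189)
8^8 ≡ 529^2 = 279841 ≡ 426 (mod 1189)
8^16 ≡ 426^2 = 181476 ≡ 748 (mod 1189)
8^32 ≡ 748^2 = 559504 ≡ 674 (mod 1189)
8^64 ≡ 674^2 = 454276 ≡ 78 (mod 1189)
8^128 ≡ 78^2 = 6084 ≡ 139 (mod 1189)
8^256 ≡ 139^2 = 19321 ≡ 297 (mod 1189)
8^512 ≡ 297^2 = 88209 ≡ 223 (mod 1189)
8^1024 ≡ 223^2 = 49729 ≡ 980 (mod 1189)
1188 = 1024 + 128 + 32 + 4 in binary powers of 2.
So 8^1188 ≡ 980 · 139 · 674 · 529 ≡ 836 (mod 1189).
Since 836 ≠ 1, base 8 is a Fermat witness: 1189 is composite.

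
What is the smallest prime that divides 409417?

409417 is odd.
Digit sum 25, not divisible by 3.
Ends in 7: not divisible by 5.
7: 409417 = 7·58488 + 1
11: 409417 = 11·37219 + 8
13: 409417 = 13·31493 + 8
17: 409417 = 17·24083 + 6
19: 409417 = 19·21548 + 5
23: 409417 = 23·17800 + 17
29: 409417 = 29·14117 + 24
31: 409417 = 31·13207

31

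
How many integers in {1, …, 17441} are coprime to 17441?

Factor: 17441 = 107 · 163.
φ(17441) = (107−1) · (163−1) = 106 · 162 = 17172.

17172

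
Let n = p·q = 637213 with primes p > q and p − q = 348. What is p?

Since p = q + 348, we have 637213 = q(q + 348), so q² + 348q − 637213 = 0.
Discriminant: 348² + 4·637213 = 121104 + 2548852 = 2669956; √2669956 = 1634.
q = (−348 + 1634)/2 = 643, and p = q + 348 = 991.
Check: 643 · 991 = 637213.

991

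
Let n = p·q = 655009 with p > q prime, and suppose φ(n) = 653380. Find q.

φ(n) = (p−1)(q−1) = n − (p+q) + 1, so p + q = 655009 − 653380 + 1 = 1630.
p and q are the roots of t² − 1630t + 655009 = 0.
Discriminant: 1630² − 4·655009 = 2656900 − 2620036 = 36864; √36864 = 192.
q = (1630 − 192)/2 = 719, p = (1630 + 192)/2 = 911.
Check: 719 · 911 = 655009.

719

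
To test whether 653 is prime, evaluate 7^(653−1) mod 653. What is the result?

7^1 ≡ 7 (mod 653)
7^2 ≡ 7^2 = 49 ≡ 49 (mod 653)
7^4 ≡ 49^2 = 2401 ≡ 442 (mod 653)
7^8 ≡ 442^2 = 195364 ≡ 117 (mod 653)
7^16 ≡ 117^2 = 13689 ≡ 629 (mod 653)
7^32 ≡ 629^2 = 395641 ≡ 576 (mod 653)
7^64 ≡ 576^2 = 331776 ≡ 52 (mod 653)
7^128 ≡ 52^2 = 2704 ≡ 92 (mod 653)
7^256 ≡ 92^2 = 8464 ≡ 628 (mod 653)
7^512 ≡ 628^2 = 394384 ≡ 625 (mod 653)
652 = 512 + 128 + 8 + 4 in binary powers of 2.
So 7^652 ≡ 625 · 92 · 117 · 442 ≡ 1 (mod 653).
Since the result is 1, base 7 gives no evidence that 653 is composite.

1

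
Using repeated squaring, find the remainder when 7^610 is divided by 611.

17

7^1 ≡ 7 (mod 611)
7^2 ≡ 7^2 = 49 ≡ 49 (mod 611)
7^4 ≡ 49^2 = 2401 ≡ 568 (mod 611)
7^8 ≡ 568^2 = 322624 ≡ 16 (mod 611)
7^16 ≡ 16^2 = 256 ≡ 256 (mod 611)
7^32 ≡ 256^2 = 65536 ≡ 159 (mod 611)
7^64 ≡ 159^2 = 25281 ≡ 230 (mod 611)
7^128 ≡ 230^2 = 52900 ≡ 354 (mod 611)
7^256 ≡ 354^2 = 125316 ≡ 61 (mod 611)
7^512 ≡ 61^2 = 3721 ≡ 55 (mod 611)
610 = 512 + 64 + 32 + 2 in binary powers of 2.
So 7^610 ≡ 55 · 230 · 159 · 49 ≡ 17 (mod 611).
Since 17 ≠ 1, base 7 is a Fermat witness: 611 is composite.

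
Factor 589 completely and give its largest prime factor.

31

589 = 19 · 31
31 is prime.
So 589 = 19 · 31; the largest prime factor is 31.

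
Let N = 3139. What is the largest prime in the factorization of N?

3139 = 43 · 73
73 is prime.
So 3139 = 43 · 73; the largest prime factor is 73.

73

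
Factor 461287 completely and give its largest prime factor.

89

461287 = 71 · 6497
6497 = 73 · 89
89 is prime.
So 461287 = 71 · 73 · 89; the largest prime factor is 89.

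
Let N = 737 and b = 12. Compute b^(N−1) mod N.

639

12^1 ≡ 12 (mod 737)
12^2 ≡ 12^2 = 144 ≡ 144 (mod 737)
12^4 ≡ 144^2 = 20736 ≡ 100 (mod 737)
12^8 ≡ 100^2 = 10000 ≡ 419 (mod 737)
12^16 ≡ 419^2 = 175561 ≡ 155 (mod 737)
12^32 ≡ 155^2 = 24025 ≡ 441 (mod 737)
12^64 ≡ 441^2 = 194481 ≡ 650 (mod 737)
12^128 ≡ 650^2 = 422500 ≡ 199 (mod 737)
12^256 ≡ 199^2 = 39601 ≡ 540 (mod 737)
12^512 ≡ 540^2 = 291600 ≡ 485 (mod 737)
736 = 512 + 128 + 64 + 32 in binary powers of 2.
So 12^736 ≡ 485 · 199 · 650 · 441 ≡ 639 (mod 737).
Since 639 ≠ 1, base 12 is a Fermat witness: 737 is composite.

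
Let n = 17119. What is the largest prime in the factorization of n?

17119 = 17 · 1007
1007 = 19 · 53
53 is prime.
So 17119 = 17 · 19 · 53; the largest prime factor is 53.

53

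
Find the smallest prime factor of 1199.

11

1199 is odd.
Digit sum 20, not divisible by 3.
Ends in 9: not divisible by 5.
7: 1199 = 7·171 + 2
11: 1199 = 11·109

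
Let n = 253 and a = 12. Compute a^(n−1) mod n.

232

12^1 ≡ 12 (mod 253)
12^2 ≡ 12^2 = 144 ≡ 144 (mod 253)
12^4 ≡ 144^2 = 20736 ≡ 243 (mod 253)
12^8 ≡ 243^2 = 59049 ≡ 100 (mod 253)
12^16 ≡ 100^2 = 10000 ≡ 133 (mod 253)
12^32 ≡ 133^2 = 17689 ≡ 232 (mod 253)
12^64 ≡ 232^2 = 53824 ≡ 188 (mod 253)
12^128 ≡ 188^2 = 35344 ≡ 177 (mod 253)
252 = 128 + 64 + 32 + 16 + 8 + 4 in binary powers of 2.
So 12^252 ≡ 177 · 188 · 232 · 133 · 100 · 243 ≡ 232 (mod 253).
Since 232 ≠ 1, base 12 is a Fermat witness: 253 is composite.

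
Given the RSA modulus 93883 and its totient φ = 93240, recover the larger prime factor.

421

φ(n) = (p−1)(q−1) = n − (p+q) + 1, so p + q = 93883 − 93240 + 1 = 644.
p and q are the roots of t² − 644t + 93883 = 0.
Discriminant: 644² − 4·93883 = 414736 − 375532 = 39204; √39204 = 198.
q = (644 − 198)/2 = 223, p = (644 + 198)/2 = 421.
Check: 223 · 421 = 93883.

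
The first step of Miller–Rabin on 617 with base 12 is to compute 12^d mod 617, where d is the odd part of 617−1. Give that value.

617 − 1 = 616 = 2^3 · 77, so d = 77.
12^1 ≡ 12 (mod 617)
12^2 ≡ 12^2 = 144 ≡ 144 (mod 617)
12^4 ≡ 144^2 = 20736 ≡ 375 (mod 617)
12^8 ≡ 375^2 = 140625 ≡ 566 (mod 617)
12^16 ≡ 566^2 = 320356 ≡ 133 (mod 617)
12^32 ≡ 133^2 = 17689 ≡ 413 (mod 617)
12^64 ≡ 413^2 = 170569 ≡ 277 (mod 617)
77 = 64 + 8 + 4 + 1 in binary powers of 2.
So 12^77 ≡ 277 · 566 · 375 · 12 ≡ 478 (mod 617).
Squaring chain: 478 → 194 → 616; reaches −1, so base 12 does not prove 617 composite.

478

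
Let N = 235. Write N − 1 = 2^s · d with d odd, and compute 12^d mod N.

235 − 1 = 234 = 2^1 · 117, so d = 117.
12^1 ≡ 12 (mod 235)
12^2 ≡ 12^2 = 144 ≡ 144 (mod 235)
12^4 ≡ 144^2 = 20736 ≡ 56 (mod 235)
12^8 ≡ 56^2 = 3136 ≡ 81 (mod 235)
12^16 ≡ 81^2 = 6561 ≡ 216 (mod 235)
12^32 ≡ 216^2 = 46656 ≡ 126 (mod 235)
12^64 ≡ 126^2 = 15876 ≡ 131 (mod 235)
117 = 64 + 32 + 16 + 4 + 1 in binary powers of 2.
So 12^117 ≡ 131 · 126 · 216 · 56 · 12 ≡ 97 (mod 235).
Squaring chain: 97; never reaches −1, so base 12 is a Miller–Rabin witness that 235 is composite.

97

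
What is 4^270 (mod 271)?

4^1 ≡ 4 (mod 271)
4^2 ≡ 4^2 = 16 ≡ 16 (mod 271)
4^4 ≡ 16^2 = 256 ≡ 256 (mod 271)
4^8 ≡ 256^2 = 65536 ≡ 225 (mod 271)
4^16 ≡ 225^2 = 50625 ≡ 219 (mod 271)
4^32 ≡ 219^2 = 47961 ≡ 265 (mod 271)
4^64 ≡ 265^2 = 70225 ≡ 36 (mod 271)
4^128 ≡ 36^2 = 1296 ≡ 212 (mod 271)
4^256 ≡ 212^2 = 44944 ≡ 229 (mod 271)
270 = 256 + 8 + 4 + 2 in binary powers of 2.
So 4^270 ≡ 229 · 225 · 256 · 16 ≡ 1 (mod 271).
Since the result is 1, base 4 gives no evidence that 271 is composite.

1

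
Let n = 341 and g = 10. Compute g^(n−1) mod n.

10^1 ≡ 10 (mod 341)
10^2 ≡ 10^2 = 100 ≡ 100 (mod 341)
10^4 ≡ 100^2 = 10000 ≡ 111 (mod 341)
10^8 ≡ 111^2 = 12321 ≡ 45 (mod 341)
10^16 ≡ 45^2 = 2025 ≡ 320 (mod 341)
10^32 ≡ 320^2 = 102400 ≡ 100 (mod 341)
10^64 ≡ 100^2 = 10000 ≡ 111 (mod 341)
10^128 ≡ 111^2 = 12321 ≡ 45 (mod 341)
10^256 ≡ 45^2 = 2025 ≡ 320 (mod 341)
340 = 256 + 64 + 16 + 4 in binary powers of 2.
So 10^340 ≡ 320 · 111 · 320 · 111 ≡ 67 (mod 341).
Since 67 ≠ 1, base 10 is a Fermat witness: 341 is composite.

67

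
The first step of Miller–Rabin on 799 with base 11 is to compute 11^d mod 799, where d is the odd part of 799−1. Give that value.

82

799 − 1 = 798 = 2^1 · 399, so d = 399.
11^1 ≡ 11 (mod 799)
11^2 ≡ 11^2 = 121 ≡ 121 (mod 799)
11^4 ≡ 121^2 = 14641 ≡ 259 (mod 799)
11^8 ≡ 259^2 = 67081 ≡ 764 (mod 799)
11^16 ≡ 764^2 = 583696 ≡ 426 (mod 799)
11^32 ≡ 426^2 = 181476 ≡ 103 (mod 799)
11^64 ≡ 103^2 = 10609 ≡ 222 (mod 799)
11^128 ≡ 222^2 = 49284 ≡ 545 (mod 799)
11^256 ≡ 545^2 = 297025 ≡ 596 (mod 799)
399 = 256 + 128 + 8 + 4 + 2 + 1 in binary powers of 2.
So 11^399 ≡ 596 · 545 · 764 · 259 · 121 · 11 ≡ 82 (mod 799).
Squaring chain: 82; never reaches −1, so base 11 is a Miller–Rabin witness that 799 is composite.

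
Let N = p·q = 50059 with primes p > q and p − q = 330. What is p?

Since p = q + 330, we have 50059 = q(q + 330), so q² + 330q − 50059 = 0.
Discriminant: 330² + 4·50059 = 108900 + 200236 = 309136; √309136 = 556.
q = (−330 + 556)/2 = 113, and p = q + 330 = 443.
Check: 113 · 443 = 50059.

443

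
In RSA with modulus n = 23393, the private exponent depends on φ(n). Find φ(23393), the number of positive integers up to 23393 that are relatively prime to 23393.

Factor: 23393 = 149 · 157.
φ(23393) = (149−1) · (157−1) = 148 · 156 = 23088.

23088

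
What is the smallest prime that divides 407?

11

407 is odd.
Digit sum 11, not divisible by 3.
Ends in 7: not divisible by 5.
7: 407 = 7·58 + 1
11: 407 = 11·37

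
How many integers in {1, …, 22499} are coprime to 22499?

22200

Factor: 22499 = 149 · 151.
φ(22499) = (149−1) · (151−1) = 148 · 150 = 22200.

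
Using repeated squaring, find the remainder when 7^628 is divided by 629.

7^1 ≡ 7 (mod 629)
7^2 ≡ 7^2 = 49 ≡ 49 (mod 629)
7^4 ≡ 49^2 = 2401 ≡ 514 (mod 629)
7^8 ≡ 514^2 = 264196 ≡ 16 (mod 629)
7^16 ≡ 16^2 = 256 ≡ 256 (mod 629)
7^32 ≡ 256^2 = 65536 ≡ 120 (mod 629)
7^64 ≡ 120^2 = 14400 ≡ 562 (mod 629)
7^128 ≡ 562^2 = 315844 ≡ 86 (mod 629)
7^256 ≡ 86^2 = 7396 ≡ 477 (mod 629)
7^512 ≡ 477^2 = 227529 ≡ 460 (mod 629)
628 = 512 + 64 + 32 + 16 + 4 in binary powers of 2.
So 7^628 ≡ 460 · 562 · 120 · 256 · 514 ≡ 293 (mod 629).
Since 293 ≠ 1, base 7 is a Fermat witness: 629 is composite.

293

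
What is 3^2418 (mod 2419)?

3^1 ≡ 3 (mod 2419)
3^2 ≡ 3^2 = 9 ≡ 9 (mod 2419)
3^4 ≡ 9^2 = 81 ≡ 81 (mod 2419)
3^8 ≡ 81^2 = 6561 ≡ 1723 (mod 2419)
3^16 ≡ 1723^2 = 2968729 ≡ 616 (mod 2419)
3^32 ≡ 616^2 = 379456 ≡ 2092 (mod 2419)
3^64 ≡ 2092^2 = 4376464 ≡ 493 (mod 2419)
3^128 ≡ 493^2 = 243049 ≡ 1149 (mod 2419)
3^256 ≡ 1149^2 = 1320201 ≡ 1846 (mod 2419)
3^512 ≡ 1846^2 = 3407716 ≡ 1764 (mod 2419)
3^1024 ≡ 1764^2 = 3111696 ≡ 862 (mod 2419)
3^2048 ≡ 862^2 = 743044 ≡ 411 (mod 2419)
2418 = 2048 + 256 + 64 + 32 + 16 + 2 in binary powers of 2.
So 3^2418 ≡ 411 · 1846 · 493 · 2092 · 616 · 9 ≡ 501 (mod 2419).
Since 501 ≠ 1, base 3 is a Fermat witness: 2419 is composite.

501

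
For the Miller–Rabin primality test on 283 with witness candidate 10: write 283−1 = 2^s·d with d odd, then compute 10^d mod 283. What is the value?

1

283 − 1 = 282 = 2^1 · 141, so d = 141.
10^1 ≡ 10 (mod 283)
10^2 ≡ 10^2 = 100 ≡ 100 (mod 283)
10^4 ≡ 100^2 = 10000 ≡ 95 (mod 283)
10^8 ≡ 95^2 = 9025 ≡ 252 (mod 283)
10^16 ≡ 252^2 = 63504 ≡ 112 (mod 283)
10^32 ≡ 112^2 = 12544 ≡ 92 (mod 283)
10^64 ≡ 92^2 = 8464 ≡ 257 (mod 283)
10^128 ≡ 257^2 = 66049 ≡ 110 (mod 283)
141 = 128 + 8 + 4 + 1 in binary powers of 2.
So 10^141 ≡ 110 · 252 · 95 · 10 ≡ 1 (mod 283).
Since 10^d ≡ 1 (mod 283), base 10 does not prove 283 composite.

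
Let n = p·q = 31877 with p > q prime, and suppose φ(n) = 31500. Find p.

251

φ(n) = (p−1)(q−1) = n − (p+q) + 1, so p + q = 31877 − 31500 + 1 = 378.
p and q are the roots of t² − 378t + 31877 = 0.
Discriminant: 378² − 4·31877 = 142884 − 127508 = 15376; √15376 = 124.
q = (378 − 124)/2 = 127, p = (378 + 124)/2 = 251.
Check: 127 · 251 = 31877.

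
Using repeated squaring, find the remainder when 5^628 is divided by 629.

404

5^1 ≡ 5 (mod 629)
5^2 ≡ 5^2 = 25 ≡ 25 (mod 629)
5^4 ≡ 25^2 = 625 ≡ 625 (mod 629)
5^8 ≡ 625^2 = 390625 ≡ 16 (mod 629)
5^16 ≡ 16^2 = 256 ≡ 256 (mod 629)
5^32 ≡ 256^2 = 65536 ≡ 120 (mod 629)
5^64 ≡ 120^2 = 14400 ≡ 562 (mod 629)
5^128 ≡ 562^2 = 315844 ≡ 86 (mod 629)
5^256 ≡ 86^2 = 7396 ≡ 477 (mod 629)
5^512 ≡ 477^2 = 227529 ≡ 460 (mod 629)
628 = 512 + 64 + 32 + 16 + 4 in binary powers of 2.
So 5^628 ≡ 460 · 562 · 120 · 256 · 625 ≡ 404 (mod 629).
Since 404 ≠ 1, base 5 is a Fermat witness: 629 is composite.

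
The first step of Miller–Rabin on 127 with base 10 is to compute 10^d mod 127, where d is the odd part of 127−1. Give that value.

126

127 − 1 = 126 = 2^1 · 63, so d = 63.
10^1 ≡ 10 (mod 127)
10^2 ≡ 10^2 = 100 ≡ 100 (mod 127)
10^4 ≡ 100^2 = 10000 ≡ 94 (mod 127)
10^8 ≡ 94^2 = 8836 ≡ 73 (mod 127)
10^16 ≡ 73^2 = 5329 ≡ 122 (mod 127)
10^32 ≡ 122^2 = 14884 ≡ 25 (mod 127)
63 = 32 + 16 + 8 + 4 + 2 + 1 in binary powers of 2.
So 10^63 ≡ 25 · 122 · 73 · 94 · 100 · 10 ≡ 126 (mod 127).
Since 10^d ≡ 126 (mod 127), base 10 does not prove 127 composite.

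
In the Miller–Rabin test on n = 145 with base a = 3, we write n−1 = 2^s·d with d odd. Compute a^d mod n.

108

145 − 1 = 144 = 2^4 · 9, so d = 9.
3^1 ≡ 3 (mod 145)
3^2 ≡ 3^2 = 9 ≡ 9 (mod 145)
3^4 ≡ 9^2 = 81 ≡ 81 (mod 145)
3^8 ≡ 81^2 = 6561 ≡ 36 (mod 145)
9 = 8 + 1 in binary powers of 2.
So 3^9 ≡ 36 · 3 ≡ 108 (mod 145).
Squaring chain: 108 → 64 → 36 → 136; never reaches −1, so base 3 is a Miller–Rabin witness that 145 is composite.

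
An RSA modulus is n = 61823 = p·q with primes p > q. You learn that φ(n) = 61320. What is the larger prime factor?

293

φ(n) = (p−1)(q−1) = n − (p+q) + 1, so p + q = 61823 − 61320 + 1 = 504.
p and q are the roots of t² − 504t + 61823 = 0.
Discriminant: 504² − 4·61823 = 254016 − 247292 = 6724; √6724 = 82.
q = (504 − 82)/2 = 211, p = (504 + 82)/2 = 293.
Check: 211 · 293 = 61823.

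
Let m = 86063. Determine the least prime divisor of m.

86063 is odd.
Digit sum 23, not divisible by 3.
Ends in 3: not divisible by 5.
7: 86063 = 7·12294 + 5
11: 86063 = 11·7823 + 10
13: 86063 = 13·6620 + 3
17: 86063 = 17·5062 + 9
19: 86063 = 19·4529 + 12
23: 86063 = 23·3741 + 20
29: 86063 = 29·2967 + 20
31: 86063 = 31·2776 + 7
37: 86063 = 37·2326 + 1
41: 86063 = 41·2099 + 4
43: 86063 = 43·2001 + 20
47: 86063 = 47·1831 + 6
53: 86063 = 53·1623 + 44
59: 86063 = 59·1458 + 41
61: 86063 = 61·1410 + 53
67: 86063 = 67·1284 + 35
71: 86063 = 71·1212 + 11
73: 86063 = 73·1178 + 69
79: 86063 = 79·1089 + 32
83: 86063 = 83·1036 + 75
89: 86063 = 89·967

89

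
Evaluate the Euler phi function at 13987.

13720

Factor: 13987 = 71 · 197.
φ(13987) = (71−1) · (197−1) = 70 · 196 = 13720.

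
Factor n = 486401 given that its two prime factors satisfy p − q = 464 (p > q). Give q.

503

Since p = q + 464, we have 486401 = q(q + 464), so q² + 464q − 486401 = 0.
Discriminant: 464² + 4·486401 = 215296 + 1945604 = 2160900; √2160900 = 1470.
q = (−464 + 1470)/2 = 503, and p = q + 464 = 967.
Check: 503 · 967 = 486401.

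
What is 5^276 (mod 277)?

5^1 ≡ 5 (mod 277)
5^2 ≡ 5^2 = 25 ≡ 25 (mod 277)
5^4 ≡ 25^2 = 625 ≡ 71 (mod 277)
5^8 ≡ 71^2 = 5041 ≡ 55 (mod 277)
5^16 ≡ 55^2 = 3025 ≡ 255 (mod 277)
5^32 ≡ 255^2 = 65025 ≡ 207 (mod 277)
5^64 ≡ 207^2 = 42849 ≡ 191 (mod 277)
5^128 ≡ 191^2 = 36481 ≡ 194 (mod 277)
5^256 ≡ 194^2 = 37636 ≡ 241 (mod 277)
276 = 256 + 16 + 4 in binary powers of 2.
So 5^276 ≡ 241 · 255 · 71 ≡ 1 (mod 277).
Since the result is 1, base 5 gives no evidence that 277 is composite.

1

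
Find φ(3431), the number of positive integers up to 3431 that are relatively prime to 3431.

3312

Factor: 3431 = 47 · 73.
φ(3431) = (47−1) · (73−1) = 46 · 72 = 3312.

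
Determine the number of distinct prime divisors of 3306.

3306 = 2 · 1653
1653 = 3 · 551
551 = 19 · 29
3306 = 2 · 3 · 19 · 29, which has 4 distinct prime factors.

4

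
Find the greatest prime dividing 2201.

71

2201 = 31 · 71
71 is prime.
So 2201 = 31 · 71; the largest prime factor is 71.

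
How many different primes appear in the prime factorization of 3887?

3887 = 13^2 · 23
3887 = 13^2 · 23, which has 2 distinct prime factors.

2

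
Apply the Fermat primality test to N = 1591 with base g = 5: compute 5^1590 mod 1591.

1454

5^1 ≡ 5 (mod 1591)
5^2 ≡ 5^2 = 25 ≡ 25 (mod 1591)
5^4 ≡ 25^2 = 625 ≡ 625 (mod 1591)
5^8 ≡ 625^2 = 390625 ≡ 830 (mod 1591)
5^16 ≡ 830^2 = 688900 ≡ 1588 (mod 1591)
5^32 ≡ 1588^2 = 2521744 ≡ 9 (mod 1591)
5^64 ≡ 9^2 = 81 ≡ 81 (mod 1591)
5^128 ≡ 81^2 = 6561 ≡ 197 (mod 1591)
5^256 ≡ 197^2 = 38809 ≡ 625 (mod 1591)
5^512 ≡ 625^2 = 390625 ≡ 830 (mod 1591)
5^1024 ≡ 830^2 = 688900 ≡ 1588 (mod 1591)
1590 = 1024 + 512 + 32 + 16 + 4 + 2 in binary powers of 2.
So 5^1590 ≡ 1588 · 830 · 9 · 1588 · 625 · 25 ≡ 1454 (mod 1591).
Since 1454 ≠ 1, base 5 is a Fermat witness: 1591 is composite.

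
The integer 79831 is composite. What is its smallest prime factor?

79831 is odd.
Digit sum 28, not divisible by 3.
Ends in 1: not divisible by 5.
7: 79831 = 7·11404 + 3
11: 79831 = 11·7257 + 4
13: 79831 = 13·6140 + 11
17: 79831 = 17·4695 + 16
19: 79831 = 19·4201 + 12
23: 79831 = 23·3470 + 21
29: 79831 = 29·2752 + 23
31: 79831 = 31·2575 + 6
37: 79831 = 37·2157 + 22
41: 79831 = 41·1947 + 4
43: 79831 = 43·1856 + 23
47: 79831 = 47·1698 + 25
53: 79831 = 53·1506 + 13
59: 79831 = 59·1353 + 4
61: 79831 = 61·1308 + 43
67: 79831 = 67·1191 + 34
71: 79831 = 71·1124 + 27
73: 79831 = 73·1093 + 42
79: 79831 = 79·1010 + 41
83: 79831 = 83·961 + 68
89: 79831 = 89·896 + 87
97: 79831 = 97·823

97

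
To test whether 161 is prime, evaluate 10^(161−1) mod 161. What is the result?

10^1 ≡ 10 (mod 161)
10^2 ≡ 10^2 = 100 ≡ 100 (mod 161)
10^4 ≡ 100^2 = 10000 ≡ 18 (mod 161)
10^8 ≡ 18^2 = 324 ≡ 2 (mod 161)
10^16 ≡ 2^2 = 4 ≡ 4 (mod 161)
10^32 ≡ 4^2 = 16 ≡ 16 (mod 161)
10^64 ≡ 16^2 = 256 ≡ 95 (mod 161)
10^128 ≡ 95^2 = 9025 ≡ 9 (mod 161)
160 = 128 + 32 in binary powers of 2.
So 10^160 ≡ 9 · 16 ≡ 144 (mod 161).
Since 144 ≠ 1, base 10 is a Fermat witness: 161 is composite.

144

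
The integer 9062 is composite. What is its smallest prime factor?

9062 is even: 2 divides it.

2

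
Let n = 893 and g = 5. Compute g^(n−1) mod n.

5^1 ≡ 5 (mod 893)
5^2 ≡ 5^2 = 25 ≡ 25 (mod 893)
5^4 ≡ 25^2 = 625 ≡ 625 (mod 893)
5^8 ≡ 625^2 = 390625 ≡ 384 (mod 893)
5^16 ≡ 384^2 = 147456 ≡ 111 (mod 893)
5^32 ≡ 111^2 = 12321 ≡ 712 (mod 893)
5^64 ≡ 712^2 = 506944 ≡ 613 (mod 893)
5^128 ≡ 613^2 = 375769 ≡ 709 (mod 893)
5^256 ≡ 709^2 = 502681 ≡ 815 (mod 893)
5^512 ≡ 815^2 = 664225 ≡ 726 (mod 893)
892 = 512 + 256 + 64 + 32 + 16 + 8 + 4 in binary powers of 2.
So 5^892 ≡ 726 · 815 · 613 · 712 · 111 · 384 · 625 ≡ 613 (mod 893).
Since 613 ≠ 1, base 5 is a Fermat witness: 893 is composite.

613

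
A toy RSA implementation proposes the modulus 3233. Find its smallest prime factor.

3233 is odd.
Digit sum 11, not divisible by 3.
Ends in 3: not divisible by 5.
7: 3233 = 7·461 + 6
11: 3233 = 11·293 + 10
13: 3233 = 13·248 + 9
17: 3233 = 17·190 + 3
19: 3233 = 19·170 + 3
23: 3233 = 23·140 + 13
29: 3233 = 29·111 + 14
31: 3233 = 31·104 + 9
37: 3233 = 37·87 + 14
41: 3233 = 41·78 + 35
43: 3233 = 43·75 + 8
47: 3233 = 47·68 + 37
53: 3233 = 53·61

53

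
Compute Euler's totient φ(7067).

Factor: 7067 = 37 · 191.
φ(7067) = (37−1) · (191−1) = 36 · 190 = 6840.

6840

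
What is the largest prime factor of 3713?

3713 = 47 · 79
79 is prime.
So 3713 = 47 · 79; the largest prime factor is 79.

79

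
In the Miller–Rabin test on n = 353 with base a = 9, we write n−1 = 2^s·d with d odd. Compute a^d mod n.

353 − 1 = 352 = 2^5 · 11, so d = 11.
9^1 ≡ 9 (mod 353)
9^2 ≡ 9^2 = 81 ≡ 81 (mod 353)
9^4 ≡ 81^2 = 6561 ≡ 207 (mod 353)
9^8 ≡ 207^2 = 42849 ≡ 136 (mod 353)
11 = 8 + 2 + 1 in binary powers of 2.
So 9^11 ≡ 136 · 81 · 9 ≡ 304 (mod 353).
Squaring chain: 304 → 283 → 311 → 352 → 1; reaches −1, so base 9 does not prove 353 composite.

304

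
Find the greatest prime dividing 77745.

73

77745 = 3 · 25915
25915 = 5 · 5183
5183 = 71 · 73
73 is prime.
So 77745 = 3 · 5 · 71 · 73; the largest prime factor is 73.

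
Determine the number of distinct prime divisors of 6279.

6279 = 3 · 2093
2093 = 7 · 299
299 = 13 · 23
6279 = 3 · 7 · 13 · 23, which has 4 distinct prime factors.

4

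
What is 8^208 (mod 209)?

49

8^1 ≡ 8 (mod 209)
8^2 ≡ 8^2 = 64 ≡ 64 (mod 209)
8^4 ≡ 64^2 = 4096 ≡ 125 (mod 209)
8^8 ≡ 125^2 = 15625 ≡ 159 (mod 209)
8^16 ≡ 159^2 = 25281 ≡ 201 (mod 209)
8^32 ≡ 201^2 = 40401 ≡ 64 (mod 209)
8^64 ≡ 64^2 = 4096 ≡ 125 (mod 209)
8^128 ≡ 125^2 = 15625 ≡ 159 (mod 209)
208 = 128 + 64 + 16 in binary powers of 2.
So 8^208 ≡ 159 · 125 · 201 ≡ 49 (mod 209).
Since 49 ≠ 1, base 8 is a Fermat witness: 209 is composite.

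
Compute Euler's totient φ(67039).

56160

Factor: 67039 = 7 · 61 · 157.
φ(67039) = (7−1) · (61−1) · (157−1) = 6 · 60 · 156 = 56160.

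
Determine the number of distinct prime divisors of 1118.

3

1118 = 2 · 559
559 = 13 · 43
1118 = 2 · 13 · 43, which has 3 distinct prime factors.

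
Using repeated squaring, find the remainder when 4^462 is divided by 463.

1

4^1 ≡ 4 (mod 463)
4^2 ≡ 4^2 = 16 ≡ 16 (mod 463)
4^4 ≡ 16^2 = 256 ≡ 256 (mod 463)
4^8 ≡ 256^2 = 65536 ≡ 253 (mod 463)
4^16 ≡ 253^2 = 64009 ≡ 115 (mod 463)
4^32 ≡ 115^2 = 13225 ≡ 261 (mod 463)
4^64 ≡ 261^2 = 68121 ≡ 60 (mod 463)
4^128 ≡ 60^2 = 3600 ≡ 359 (mod 463)
4^256 ≡ 359^2 = 128881 ≡ 167 (mod 463)
462 = 256 + 128 + 64 + 8 + 4 + 2 in binary powers of 2.
So 4^462 ≡ 167 · 359 · 60 · 253 · 256 · 16 ≡ 1 (mod 463).
Since the result is 1, base 4 gives no evidence that 463 is composite.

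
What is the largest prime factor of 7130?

7130 = 2 · 3565
3565 = 5 · 713
713 = 23 · 31
31 is prime.
So 7130 = 2 · 5 · 23 · 31; the largest prime factor is 31.

31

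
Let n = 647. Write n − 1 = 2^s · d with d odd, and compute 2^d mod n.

1

647 − 1 = 646 = 2^1 · 323, so d = 323.
2^1 ≡ 2 (mod 647)
2^2 ≡ 2^2 = 4 ≡ 4 (mod 647)
2^4 ≡ 4^2 = 16 ≡ 16 (mod 647)
2^8 ≡ 16^2 = 256 ≡ 256 (mod 647)
2^16 ≡ 256^2 = 65536 ≡ 189 (mod 647)
2^32 ≡ 189^2 = 35721 ≡ 136 (mod 647)
2^64 ≡ 136^2 = 18496 ≡ 380 (mod 647)
2^128 ≡ 380^2 = 144400 ≡ 119 (mod 647)
2^256 ≡ 119^2 = 14161 ≡ 574 (mod 647)
323 = 256 + 64 + 2 + 1 in binary powers of 2.
So 2^323 ≡ 574 · 380 · 4 · 2 ≡ 1 (mod 647).
Since 2^d ≡ 1 (mod 647), base 2 does not prove 647 composite.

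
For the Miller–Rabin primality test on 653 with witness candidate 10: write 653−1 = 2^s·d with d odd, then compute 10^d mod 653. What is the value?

653 − 1 = 652 = 2^2 · 163, so d = 163.
10^1 ≡ 10 (mod 653)
10^2 ≡ 10^2 = 100 ≡ 100 (mod 653)
10^4 ≡ 100^2 = 10000 ≡ 205 (mod 653)
10^8 ≡ 205^2 = 42025 ≡ 233 (mod 653)
10^16 ≡ 233^2 = 54289 ≡ 90 (mod 653)
10^32 ≡ 90^2 = 8100 ≡ 264 (mod 653)
10^64 ≡ 264^2 = 69696 ≡ 478 (mod 653)
10^128 ≡ 478^2 = 228484 ≡ 587 (mod 653)
163 = 128 + 32 + 2 + 1 in binary powers of 2.
So 10^163 ≡ 587 · 264 · 100 · 10 ≡ 652 (mod 653).
Since 10^d ≡ 652 (mod 653), base 10 does not prove 653 composite.

652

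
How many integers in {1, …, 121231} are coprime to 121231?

Factor: 121231 = 11 · 103 · 107.
φ(121231) = (11−1) · (103−1) · (107−1) = 10 · 102 · 106 = 108120.

108120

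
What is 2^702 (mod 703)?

628

2^1 ≡ 2 (mod 703)
2^2 ≡ 2^2 = 4 ≡ 4 (mod 703)
2^4 ≡ 4^2 = 16 ≡ 16 (mod 703)
2^8 ≡ 16^2 = 256 ≡ 256 (mod 703)
2^16 ≡ 256^2 = 65536 ≡ 157 (mod 703)
2^32 ≡ 157^2 = 24649 ≡ 44 (mod 703)
2^64 ≡ 44^2 = 1936 ≡ 530 (mod 703)
2^128 ≡ 530^2 = 280900 ≡ 403 (mod 703)
2^256 ≡ 403^2 = 162409 ≡ 16 (mod 703)
2^512 ≡ 16^2 = 256 ≡ 256 (mod 703)
702 = 512 + 128 + 32 + 16 + 8 + 4 + 2 in binary powers of 2.
So 2^702 ≡ 256 · 403 · 44 · 157 · 256 · 16 · 4 ≡ 628 (mod 703).
Since 628 ≠ 1, base 2 is a Fermat witness: 703 is composite.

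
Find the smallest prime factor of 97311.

97311 is odd.
Digit sum 21, divisible by 3.

3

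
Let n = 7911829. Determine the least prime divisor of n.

67

7911829 is odd.
Digit sum 37, not divisible by 3.
Ends in 9: not divisible by 5.
7: 7911829 = 7·1130261 + 2
11: 7911829 = 11·719257 + 2
13: 7911829 = 13·608602 + 3
17: 7911829 = 17·465401 + 12
19: 7911829 = 19·416412 + 1
23: 7911829 = 23·343992 + 13
29: 7911829 = 29·272821 + 20
31: 7911829 = 31·255220 + 9
37: 7911829 = 37·213833 + 8
41: 7911829 = 41·192971 + 18
43: 7911829 = 43·183996 + 1
47: 7911829 = 47·168336 + 37
53: 7911829 = 53·149279 + 42
59: 7911829 = 59·134098 + 47
61: 7911829 = 61·129702 + 7
67: 7911829 = 67·118087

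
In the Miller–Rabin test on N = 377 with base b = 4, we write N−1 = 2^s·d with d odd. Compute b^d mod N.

377 − 1 = 376 = 2^3 · 47, so d = 47.
4^1 ≡ 4 (mod 377)
4^2 ≡ 4^2 = 16 ≡ 16 (mod 377)
4^4 ≡ 16^2 = 256 ≡ 256 (mod 377)
4^8 ≡ 256^2 = 65536 ≡ 315 (mod 377)
4^16 ≡ 315^2 = 99225 ≡ 74 (mod 377)
4^32 ≡ 74^2 = 5476 ≡ 198 (mod 377)
47 = 32 + 8 + 4 + 2 + 1 in binary powers of 2.
So 4^47 ≡ 198 · 315 · 256 · 16 · 4 ≡ 270 (mod 377).
Squaring chain: 270 → 139 → 94; never reaches −1, so base 4 is a Miller–Rabin witness that 377 is composite.

270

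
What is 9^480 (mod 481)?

248

9^1 ≡ 9 (mod 481)
9^2 ≡ 9^2 = 81 ≡ 81 (mod 481)
9^4 ≡ 81^2 = 6561 ≡ 308 (mod 481)
9^8 ≡ 308^2 = 94864 ≡ 107 (mod 481)
9^16 ≡ 107^2 = 11449 ≡ 386 (mod 481)
9^32 ≡ 386^2 = 148996 ≡ 367 (mod 481)
9^64 ≡ 367^2 = 134689 ≡ 9 (mod 481)
9^128 ≡ 9^2 = 81 ≡ 81 (mod 481)
9^256 ≡ 81^2 = 6561 ≡ 308 (mod 481)
480 = 256 + 128 + 64 + 32 in binary powers of 2.
So 9^480 ≡ 308 · 81 · 9 · 367 ≡ 248 (mod 481).
Since 248 ≠ 1, base 9 is a Fermat witness: 481 is composite.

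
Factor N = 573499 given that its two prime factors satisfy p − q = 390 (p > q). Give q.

587

Since p = q + 390, we have 573499 = q(q + 390), so q² + 390q − 573499 = 0.
Discriminant: 390² + 4·573499 = 152100 + 2293996 = 2446096; √2446096 = 1564.
q = (−390 + 1564)/2 = 587, and p = q + 390 = 977.
Check: 587 · 977 = 573499.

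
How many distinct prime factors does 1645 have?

3

1645 = 5 · 329
329 = 7 · 47
1645 = 5 · 7 · 47, which has 3 distinct prime factors.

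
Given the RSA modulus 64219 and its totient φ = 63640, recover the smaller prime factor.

149

φ(n) = (p−1)(q−1) = n − (p+q) + 1, so p + q = 64219 − 63640 + 1 = 580.
p and q are the roots of t² − 580t + 64219 = 0.
Discriminant: 580² − 4·64219 = 336400 − 256876 = 79524; √79524 = 282.
q = (580 − 282)/2 = 149, p = (580 + 282)/2 = 431.
Check: 149 · 431 = 64219.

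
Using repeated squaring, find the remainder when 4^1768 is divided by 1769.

4^1 ≡ 4 (mod 1769)
4^2 ≡ 4^2 = 16 ≡ 16 (mod 1769)
4^4 ≡ 16^2 = 256 ≡ 256 (mod 1769)
4^8 ≡ 256^2 = 65536 ≡ 83 (mod 1769)
4^16 ≡ 83^2 = 6889 ≡ 1582 (mod 1769)
4^32 ≡ 1582^2 = 2502724 ≡ 1358 (mod 1769)
4^64 ≡ 1358^2 = 1844164 ≡ 866 (mod 1769)
4^128 ≡ 866^2 = 749956 ≡ 1669 (mod 1769)
4^256 ≡ 1669^2 = 2785561 ≡ 1155 (mod 1769)
4^512 ≡ 1155^2 = 1334025 ≡ 199 (mod 1769)
4^1024 ≡ 199^2 = 39601 ≡ 683 (mod 1769)
1768 = 1024 + 512 + 128 + 64 + 32 + 8 in binary powers of 2.
So 4^1768 ≡ 683 · 199 · 1669 · 866 · 1358 · 83 ≡ 1445 (mod 1769).
Since 1445 ≠ 1, base 4 is a Fermat witness: 1769 is composite.

1445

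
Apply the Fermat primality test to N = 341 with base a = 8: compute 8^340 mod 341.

8^1 ≡ 8 (mod 341)
8^2 ≡ 8^2 = 64 ≡ 64 (mod 341)
8^4 ≡ 64^2 = 4096 ≡ 4 (mod 341)
8^8 ≡ 4^2 = 16 ≡ 16 (mod 341)
8^16 ≡ 16^2 = 256 ≡ 256 (mod 341)
8^32 ≡ 256^2 = 65536 ≡ 64 (mod 341)
8^64 ≡ 64^2 = 4096 ≡ 4 (mod 341)
8^128 ≡ 4^2 = 16 ≡ 16 (mod 341)
8^256 ≡ 16^2 = 256 ≡ 256 (mod 341)
340 = 256 + 64 + 16 + 4 in binary powers of 2.
So 8^340 ≡ 256 · 4 · 256 · 4 ≡ 1 (mod 341).
Since the result is 1, base 8 gives no evidence that 341 is composite.

1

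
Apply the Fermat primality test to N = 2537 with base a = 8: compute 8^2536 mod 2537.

21

8^1 ≡ 8 (mod 2537)
8^2 ≡ 8^2 = 64 ≡ 64 (mod 2537)
8^4 ≡ 64^2 = 4096 ≡ 1559 (mod 2537)
8^8 ≡ 1559^2 = 2430481 ≡ 35 (mod 2537)
8^16 ≡ 35^2 = 1225 ≡ 1225 (mod 2537)
8^32 ≡ 1225^2 = 1500625 ≡ 1258 (mod 2537)
8^64 ≡ 1258^2 = 1582564 ≡ 2013 (mod 2537)
8^128 ≡ 2013^2 = 4052169 ≡ 580 (mod 2537)
8^256 ≡ 580^2 = 336400 ≡ 1516 (mod 2537)
8^512 ≡ 1516^2 = 2298256 ≡ 2271 (mod 2537)
8^1024 ≡ 2271^2 = 5157441 ≡ 2257 (mod 2537)
8^2048 ≡ 2257^2 = 5094049 ≡ 2290 (mod 2537)
2536 = 2048 + 256 + 128 + 64 + 32 + 8 in binary powers of 2.
So 8^2536 ≡ 2290 · 1516 · 580 · 2013 · 1258 · 35 ≡ 21 (mod 2537).
Since 21 ≠ 1, base 8 is a Fermat witness: 2537 is composite.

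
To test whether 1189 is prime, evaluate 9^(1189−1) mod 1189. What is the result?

575

9^1 ≡ 9 (mod 1189)
9^2 ≡ 9^2 = 81 ≡ 81 (mod 1189)
9^4 ≡ 81^2 = 6561 ≡ 616 (mod 1189)
9^8 ≡ 616^2 = 379456 ≡ 165 (mod 1189)
9^16 ≡ 165^2 = 27225 ≡ 1067 (mod 1189)
9^32 ≡ 1067^2 = 1138489 ≡ 616 (mod 1189)
9^64 ≡ 616^2 = 379456 ≡ 165 (mod 1189)
9^128 ≡ 165^2 = 27225 ≡ 1067 (mod 1189)
9^256 ≡ 1067^2 = 1138489 ≡ 616 (mod 1189)
9^512 ≡ 616^2 = 379456 ≡ 165 (mod 1189)
9^1024 ≡ 165^2 = 27225 ≡ 1067 (mod 1189)
1188 = 1024 + 128 + 32 + 4 in binary powers of 2.
So 9^1188 ≡ 1067 · 1067 · 616 · 616 ≡ 575 (mod 1189).
Since 575 ≠ 1, base 9 is a Fermat witness: 1189 is composite.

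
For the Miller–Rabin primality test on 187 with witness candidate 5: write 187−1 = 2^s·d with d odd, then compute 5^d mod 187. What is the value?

187 − 1 = 186 = 2^1 · 93, so d = 93.
5^1 ≡ 5 (mod 187)
5^2 ≡ 5^2 = 25 ≡ 25 (mod 187)
5^4 ≡ 25^2 = 625 ≡ 64 (mod 187)
5^8 ≡ 64^2 = 4096 ≡ 169 (mod 187)
5^16 ≡ 169^2 = 28561 ≡ 137 (mod 187)
5^32 ≡ 137^2 = 18769 ≡ 69 (mod 187)
5^64 ≡ 69^2 = 4761 ≡ 86 (mod 187)
93 = 64 + 16 + 8 + 4 + 1 in binary powers of 2.
So 5^93 ≡ 86 · 137 · 169 · 64 · 5 ≡ 37 (mod 187).
Squaring chain: 37; never reaches −1, so base 5 is a Miller–Rabin witness that 187 is composite.

37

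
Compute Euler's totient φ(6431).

Factor: 6431 = 59 · 109.
φ(6431) = (59−1) · (109−1) = 58 · 108 = 6264.

6264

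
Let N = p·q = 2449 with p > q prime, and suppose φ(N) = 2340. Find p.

φ(n) = (p−1)(q−1) = n − (p+q) + 1, so p + q = 2449 − 2340 + 1 = 110.
p and q are the roots of t² − 110t + 2449 = 0.
Discriminant: 110² − 4·2449 = 12100 − 9796 = 2304; √2304 = 48.
q = (110 − 48)/2 = 31, p = (110 + 48)/2 = 79.
Check: 31 · 79 = 2449.

79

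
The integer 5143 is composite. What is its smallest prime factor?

5143 is odd.
Digit sum 13, not divisible by 3.
Ends in 3: not divisible by 5.
7: 5143 = 7·734 + 5
11: 5143 = 11·467 + 6
13: 5143 = 13·395 + 8
17: 5143 = 17·302 + 9
19: 5143 = 19·270 + 13
23: 5143 = 23·223 + 14
29: 5143 = 29·177 + 10
31: 5143 = 31·165 + 28
37: 5143 = 37·139

37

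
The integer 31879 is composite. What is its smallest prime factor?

31879 is odd.
Digit sum 28, not divisible by 3.
Ends in 9: not divisible by 5.
7: 31879 = 7·4554 + 1
11: 31879 = 11·2898 + 1
13: 31879 = 13·2452 + 3
17: 31879 = 17·1875 + 4
19: 31879 = 19·1677 + 16
23: 31879 = 23·1386 + 1
29: 31879 = 29·1099 + 8
31: 31879 = 31·1028 + 11
37: 31879 = 37·861 + 22
41: 31879 = 41·777 + 22
43: 31879 = 43·741 + 16
47: 31879 = 47·678 + 13
53: 31879 = 53·601 + 26
59: 31879 = 59·540 + 19
61: 31879 = 61·522 + 37
67: 31879 = 67·475 + 54
71: 31879 = 71·449

71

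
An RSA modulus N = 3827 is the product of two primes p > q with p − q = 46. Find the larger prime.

Since p = q + 46, we have 3827 = q(q + 46), so q² + 46q − 3827 = 0.
Discriminant: 46² + 4·3827 = 2116 + 15308 = 17424; √17424 = 132.
q = (−46 + 132)/2 = 43, and p = q + 46 = 89.
Check: 43 · 89 = 3827.

89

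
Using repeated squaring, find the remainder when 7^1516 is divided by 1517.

7^1 ≡ 7 (mod 1517)
7^2 ≡ 7^2 = 49 ≡ 49 (mod 1517)
7^4 ≡ 49^2 = 2401 ≡ 884 (mod 1517)
7^8 ≡ 884^2 = 781456 ≡ 201 (mod 1517)
7^16 ≡ 201^2 = 40401 ≡ 959 (mod 1517)
7^32 ≡ 959^2 = 919681 ≡ 379 (mod 1517)
7^64 ≡ 379^2 = 143641 ≡ 1043 (mod 1517)
7^128 ≡ 1043^2 = 1087849 ≡ 160 (mod 1517)
7^256 ≡ 160^2 = 25600 ≡ 1328 (mod 1517)
7^512 ≡ 1328^2 = 1763584 ≡ 830 (mod 1517)
7^1024 ≡ 830^2 = 688900 ≡ 182 (mod 1517)
1516 = 1024 + 256 + 128 + 64 + 32 + 8 + 4 in binary powers of 2.
So 7^1516 ≡ 182 · 1328 · 160 · 1043 · 379 · 201 · 884 ≡ 107 (mod 1517).
Since 107 ≠ 1, base 7 is a Fermat witness: 1517 is composite.

107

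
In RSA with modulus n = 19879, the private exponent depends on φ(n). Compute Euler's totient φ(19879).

19584

Factor: 19879 = 103 · 193.
φ(19879) = (103−1) · (193−1) = 102 · 192 = 19584.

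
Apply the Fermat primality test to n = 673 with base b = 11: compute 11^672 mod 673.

11^1 ≡ 11 (mod 673)
11^2 ≡ 11^2 = 121 ≡ 121 (mod 673)
11^4 ≡ 121^2 = 14641 ≡ 508 (mod 673)
11^8 ≡ 508^2 = 258064 ≡ 305 (mod 673)
11^16 ≡ 305^2 = 93025 ≡ 151 (mod 673)
11^32 ≡ 151^2 = 22801 ≡ 592 (mod 673)
11^64 ≡ 592^2 = 350464 ≡ 504 (mod 673)
11^128 ≡ 504^2 = 254016 ≡ 295 (mod 673)
11^256 ≡ 295^2 = 87025 ≡ 208 (mod 673)
11^512 ≡ 208^2 = 43264 ≡ 192 (mod 673)
672 = 512 + 128 + 32 in binary powers of 2.
So 11^672 ≡ 192 · 295 · 592 ≡ 1 (mod 673).
Since the result is 1, base 11 gives no evidence that 673 is composite.

1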